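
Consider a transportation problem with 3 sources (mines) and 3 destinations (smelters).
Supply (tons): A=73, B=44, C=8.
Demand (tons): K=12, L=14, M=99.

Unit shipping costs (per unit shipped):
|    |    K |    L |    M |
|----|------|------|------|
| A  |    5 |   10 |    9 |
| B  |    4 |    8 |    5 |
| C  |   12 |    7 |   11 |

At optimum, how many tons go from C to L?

The minimum-cost plan:
  A–K: 12 × 5 = 60
  A–L: 6 × 10 = 60
  A–M: 55 × 9 = 495
  B–M: 44 × 5 = 220
  C–L: 8 × 7 = 56
Total cost = 891.
So C→L carries 8 tons.

8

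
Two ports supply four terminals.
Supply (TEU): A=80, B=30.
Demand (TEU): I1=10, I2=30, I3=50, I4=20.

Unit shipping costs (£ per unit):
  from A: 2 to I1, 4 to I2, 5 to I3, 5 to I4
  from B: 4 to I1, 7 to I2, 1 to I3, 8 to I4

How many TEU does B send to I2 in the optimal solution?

0

Optimal shipments:
  A to I1: 10 × £2 = £20
  A to I2: 30 × £4 = £120
  A to I3: 20 × £5 = £100
  A to I4: 20 × £5 = £100
  B to I3: 30 × £1 = £30
Total cost = £370.
The route B→I2 is not used.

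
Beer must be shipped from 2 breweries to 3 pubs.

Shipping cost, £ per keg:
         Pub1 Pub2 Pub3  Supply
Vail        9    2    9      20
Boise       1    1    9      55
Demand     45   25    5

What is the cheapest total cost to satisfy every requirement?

An optimal shipping plan:
  Vail->Pub2: 15 kegs
  Vail->Pub3: 5 kegs
  Boise->Pub1: 45 kegs
  Boise->Pub2: 10 kegs
Total cost = £130.
(Supply check: Vail ships 20; Boise ships 55.)

130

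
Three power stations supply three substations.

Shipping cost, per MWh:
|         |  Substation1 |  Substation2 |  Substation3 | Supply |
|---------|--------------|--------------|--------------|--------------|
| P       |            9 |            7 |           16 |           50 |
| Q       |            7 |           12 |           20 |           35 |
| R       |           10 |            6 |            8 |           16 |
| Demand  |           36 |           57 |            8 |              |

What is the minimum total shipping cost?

709

A cheapest plan:
  P->Substation1: 1 × 9 = 9
  P->Substation2: 49 × 7 = 343
  Q->Substation1: 35 × 7 = 245
  R->Substation2: 8 × 6 = 48
  R->Substation3: 8 × 8 = 64
Total = 9 + 343 + 245 + 48 + 64 = 709.
(Supply check: P ships 50; Q ships 35; R ships 16.)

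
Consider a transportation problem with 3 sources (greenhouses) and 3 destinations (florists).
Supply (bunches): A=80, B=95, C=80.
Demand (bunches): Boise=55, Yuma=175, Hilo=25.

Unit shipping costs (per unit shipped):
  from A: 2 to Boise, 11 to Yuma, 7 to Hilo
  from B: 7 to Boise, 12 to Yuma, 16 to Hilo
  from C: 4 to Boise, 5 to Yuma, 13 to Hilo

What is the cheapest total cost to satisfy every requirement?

Optimal allocation:
  A->Boise: 55 × 2 = 110
  A->Hilo: 25 × 7 = 175
  B->Yuma: 95 × 12 = 1140
  C->Yuma: 80 × 5 = 400
Total = 110 + 175 + 1140 + 400 = 1825.
(Supply check: A ships 80; B ships 95; C ships 80.)

1825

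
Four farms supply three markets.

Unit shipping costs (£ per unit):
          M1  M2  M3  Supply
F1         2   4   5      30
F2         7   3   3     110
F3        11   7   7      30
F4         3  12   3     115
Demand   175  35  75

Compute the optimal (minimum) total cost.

A cheapest plan:
  F1–M1: 30 × £2 = £60
  F2–M2: 35 × £3 = £105
  F2–M3: 75 × £3 = £225
  F3–M1: 30 × £11 = £330
  F4–M1: 115 × £3 = £345
Total = 60 + 105 + 225 + 330 + 345 = £1065.

1065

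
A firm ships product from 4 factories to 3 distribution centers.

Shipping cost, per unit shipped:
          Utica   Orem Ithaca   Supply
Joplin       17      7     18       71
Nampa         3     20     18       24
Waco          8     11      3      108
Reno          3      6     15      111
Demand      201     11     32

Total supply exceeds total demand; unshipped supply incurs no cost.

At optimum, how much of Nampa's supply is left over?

0

Minimum-cost shipments:
  Joplin→Orem: 11 pallets
  Nampa→Utica: 24 pallets
  Waco→Utica: 66 pallets
  Waco→Ithaca: 32 pallets
  Reno→Utica: 111 pallets
Total cost = 1106.
Nampa ships 24 of its 24, leaving 0.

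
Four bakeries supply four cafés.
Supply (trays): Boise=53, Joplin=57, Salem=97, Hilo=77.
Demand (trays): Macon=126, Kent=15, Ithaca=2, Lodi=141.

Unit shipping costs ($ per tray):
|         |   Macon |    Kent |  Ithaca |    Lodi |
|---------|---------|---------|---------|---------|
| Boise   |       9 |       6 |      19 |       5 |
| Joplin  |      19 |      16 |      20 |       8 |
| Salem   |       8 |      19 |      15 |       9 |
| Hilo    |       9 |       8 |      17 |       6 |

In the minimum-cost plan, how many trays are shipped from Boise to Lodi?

Solving gives:
  Boise–Kent: 15 × $6 = $90
  Boise–Lodi: 38 × $5 = $190
  Joplin–Lodi: 57 × $8 = $456
  Salem–Macon: 95 × $8 = $760
  Salem–Ithaca: 2 × $15 = $30
  Hilo–Macon: 31 × $9 = $279
  Hilo–Lodi: 46 × $6 = $276
Total cost = $2081.
So Boise→Lodi carries 38 trays.

38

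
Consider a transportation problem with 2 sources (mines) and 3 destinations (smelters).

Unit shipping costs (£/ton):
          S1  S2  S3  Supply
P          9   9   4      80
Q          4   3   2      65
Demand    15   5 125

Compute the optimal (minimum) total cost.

485

Optimal allocation:
  P–S3: 80 tons
  Q–S1: 15 tons
  Q–S2: 5 tons
  Q–S3: 45 tons
Total cost = £485.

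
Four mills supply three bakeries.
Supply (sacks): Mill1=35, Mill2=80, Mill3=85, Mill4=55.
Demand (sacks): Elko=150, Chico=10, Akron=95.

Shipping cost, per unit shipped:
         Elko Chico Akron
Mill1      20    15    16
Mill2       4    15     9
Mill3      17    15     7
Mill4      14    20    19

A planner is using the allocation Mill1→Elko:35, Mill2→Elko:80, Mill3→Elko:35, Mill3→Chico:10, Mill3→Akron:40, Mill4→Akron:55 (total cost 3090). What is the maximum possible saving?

795

Current plan cost = 35·20 + 80·4 + 35·17 + 10·15 + 40·7 + 55·19 = 3090.
Optimal plan:
  Mill1→Elko: 15 × 20 = 300
  Mill1→Chico: 10 × 15 = 150
  Mill1→Akron: 10 × 16 = 160
  Mill2→Elko: 80 × 4 = 320
  Mill3→Akron: 85 × 7 = 595
  Mill4→Elko: 55 × 14 = 770
Optimal cost = 2295.
Saving = 3090 − 2295 = 795.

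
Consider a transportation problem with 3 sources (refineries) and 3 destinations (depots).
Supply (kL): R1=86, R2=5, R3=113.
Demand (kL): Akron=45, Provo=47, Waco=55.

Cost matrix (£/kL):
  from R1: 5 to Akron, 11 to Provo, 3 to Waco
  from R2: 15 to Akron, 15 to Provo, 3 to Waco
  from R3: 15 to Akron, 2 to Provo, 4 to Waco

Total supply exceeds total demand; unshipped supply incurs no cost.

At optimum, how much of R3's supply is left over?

An optimal plan:
  R1–Akron: 45 × £5 = £225
  R1–Waco: 41 × £3 = £123
  R2–Waco: 5 × £3 = £15
  R3–Provo: 47 × £2 = £94
  R3–Waco: 9 × £4 = £36
Total cost = £493.
R3 ships 56 of its 113, leaving 57.

57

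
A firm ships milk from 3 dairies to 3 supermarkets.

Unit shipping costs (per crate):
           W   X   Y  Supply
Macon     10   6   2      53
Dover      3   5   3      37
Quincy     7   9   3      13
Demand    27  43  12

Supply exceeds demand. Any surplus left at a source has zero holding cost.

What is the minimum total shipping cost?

353

An optimal shipping plan:
  Macon→X: 33 × 6 = 198
  Macon→Y: 12 × 2 = 24
  Dover→W: 27 × 3 = 81
  Dover→X: 10 × 5 = 50
Total = 198 + 24 + 81 + 50 = 353.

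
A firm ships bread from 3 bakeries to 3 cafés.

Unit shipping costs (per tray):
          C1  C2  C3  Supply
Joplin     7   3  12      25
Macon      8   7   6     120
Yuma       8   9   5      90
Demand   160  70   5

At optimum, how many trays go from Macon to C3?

0

Optimal shipments:
  Joplin to C2: 25 × 3 = 75
  Macon to C1: 75 × 8 = 600
  Macon to C2: 45 × 7 = 315
  Yuma to C1: 85 × 8 = 680
  Yuma to C3: 5 × 5 = 25
Total cost = 1695.
The route Macon→C3 is not used.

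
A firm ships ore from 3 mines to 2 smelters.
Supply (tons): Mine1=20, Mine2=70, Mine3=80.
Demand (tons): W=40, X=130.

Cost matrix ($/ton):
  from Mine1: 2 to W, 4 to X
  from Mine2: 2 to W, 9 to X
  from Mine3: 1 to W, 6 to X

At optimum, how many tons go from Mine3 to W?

0

The minimum-cost plan:
  Mine1→X: 20 × $4 = $80
  Mine2→W: 40 × $2 = $80
  Mine2→X: 30 × $9 = $270
  Mine3→X: 80 × $6 = $480
Total cost = $910.
The route Mine3→W is not used.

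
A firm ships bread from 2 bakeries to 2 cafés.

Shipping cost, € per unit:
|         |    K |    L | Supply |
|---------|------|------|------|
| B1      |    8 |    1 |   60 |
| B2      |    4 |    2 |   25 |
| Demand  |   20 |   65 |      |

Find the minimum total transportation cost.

Optimal allocation:
  B1→L: 60 × €1 = €60
  B2→K: 20 × €4 = €80
  B2→L: 5 × €2 = €10
Total = 60 + 80 + 10 = €150.
(Supply check: B1 ships 60; B2 ships 25.)

150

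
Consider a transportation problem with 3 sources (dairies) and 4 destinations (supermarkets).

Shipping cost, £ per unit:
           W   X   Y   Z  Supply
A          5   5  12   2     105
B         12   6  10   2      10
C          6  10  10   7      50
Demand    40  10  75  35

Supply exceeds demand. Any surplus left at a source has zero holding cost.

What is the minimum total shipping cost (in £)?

1100

One minimum-cost allocation:
  A→W: 40 × £5 = £200
  A→X: 10 × £5 = £50
  A→Y: 15 × £12 = £180
  A→Z: 35 × £2 = £70
  B→Y: 10 × £10 = £100
  C→Y: 50 × £10 = £500
Total = 200 + 50 + 180 + 70 + 100 + 500 = £1100.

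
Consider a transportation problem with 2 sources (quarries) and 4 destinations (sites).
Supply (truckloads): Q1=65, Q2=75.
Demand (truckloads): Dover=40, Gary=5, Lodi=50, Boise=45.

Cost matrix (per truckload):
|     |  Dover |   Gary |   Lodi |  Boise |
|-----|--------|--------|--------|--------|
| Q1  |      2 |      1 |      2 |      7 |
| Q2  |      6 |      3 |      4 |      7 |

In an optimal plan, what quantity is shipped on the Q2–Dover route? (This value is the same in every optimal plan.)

Solving gives:
  Q1->Dover: 40 × 2 = 80
  Q1->Gary: 5 × 1 = 5
  Q1->Lodi: 20 × 2 = 40
  Q2->Lodi: 30 × 4 = 120
  Q2->Boise: 45 × 7 = 315
Total cost = 560.
The route Q2→Dover is not used.

0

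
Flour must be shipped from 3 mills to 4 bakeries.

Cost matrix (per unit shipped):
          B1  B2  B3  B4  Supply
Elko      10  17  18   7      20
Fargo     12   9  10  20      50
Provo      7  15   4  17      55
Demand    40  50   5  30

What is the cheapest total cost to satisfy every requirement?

Optimal allocation:
  Elko→B4: 20 × 7 = 140
  Fargo→B2: 50 × 9 = 450
  Provo→B1: 40 × 7 = 280
  Provo→B3: 5 × 4 = 20
  Provo→B4: 10 × 17 = 170
Total = 140 + 450 + 280 + 20 + 170 = 1060.
(Supply check: Elko ships 20; Fargo ships 50; Provo ships 55.)

1060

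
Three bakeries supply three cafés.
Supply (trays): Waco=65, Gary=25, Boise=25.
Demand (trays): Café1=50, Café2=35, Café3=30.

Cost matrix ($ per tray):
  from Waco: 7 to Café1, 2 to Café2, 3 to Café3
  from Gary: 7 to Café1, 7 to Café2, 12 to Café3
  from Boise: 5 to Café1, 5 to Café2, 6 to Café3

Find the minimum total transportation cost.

460

A cheapest plan:
  Waco->Café2: 35 × $2 = $70
  Waco->Café3: 30 × $3 = $90
  Gary->Café1: 25 × $7 = $175
  Boise->Café1: 25 × $5 = $125
Total = 70 + 90 + 175 + 125 = $460.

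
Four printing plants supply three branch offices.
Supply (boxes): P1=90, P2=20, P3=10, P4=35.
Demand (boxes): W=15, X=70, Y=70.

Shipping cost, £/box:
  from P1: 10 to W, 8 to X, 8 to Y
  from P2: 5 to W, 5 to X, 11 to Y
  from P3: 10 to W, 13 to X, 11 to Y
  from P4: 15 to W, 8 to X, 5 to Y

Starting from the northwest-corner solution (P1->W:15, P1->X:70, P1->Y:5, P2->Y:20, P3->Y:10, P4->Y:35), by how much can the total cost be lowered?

Current plan cost = 15·10 + 70·8 + 5·8 + 20·11 + 10·11 + 35·5 = £1255.
Optimal plan:
  P1→X: 55 × £8 = £440
  P1→Y: 35 × £8 = £280
  P2→W: 5 × £5 = £25
  P2→X: 15 × £5 = £75
  P3→W: 10 × £10 = £100
  P4→Y: 35 × £5 = £175
Optimal cost = £1095.
Saving = 1255 − 1095 = £160.

160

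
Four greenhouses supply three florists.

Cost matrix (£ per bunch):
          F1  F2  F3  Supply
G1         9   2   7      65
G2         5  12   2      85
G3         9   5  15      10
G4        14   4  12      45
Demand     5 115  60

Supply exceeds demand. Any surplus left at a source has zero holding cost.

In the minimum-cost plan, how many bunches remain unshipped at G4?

0

An optimal plan:
  G1 to F2: 65 × £2 = £130
  G2 to F1: 5 × £5 = £25
  G2 to F3: 60 × £2 = £120
  G3 to F2: 5 × £5 = £25
  G4 to F2: 45 × £4 = £180
Total cost = £480.
G4 ships 45 of its 45, leaving 0.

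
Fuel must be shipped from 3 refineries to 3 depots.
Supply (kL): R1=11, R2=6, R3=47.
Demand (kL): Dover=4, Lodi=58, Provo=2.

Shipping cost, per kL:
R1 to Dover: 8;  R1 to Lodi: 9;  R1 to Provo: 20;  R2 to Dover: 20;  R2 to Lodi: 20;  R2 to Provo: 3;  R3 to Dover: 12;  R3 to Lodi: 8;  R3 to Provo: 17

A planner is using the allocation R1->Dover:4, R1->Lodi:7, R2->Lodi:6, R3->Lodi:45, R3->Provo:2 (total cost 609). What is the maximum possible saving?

Current plan cost = 4·8 + 7·9 + 6·20 + 45·8 + 2·17 = 609.
Optimal plan:
  R1->Dover: 4 × 8 = 32
  R1->Lodi: 7 × 9 = 63
  R2->Lodi: 4 × 20 = 80
  R2->Provo: 2 × 3 = 6
  R3->Lodi: 47 × 8 = 376
Optimal cost = 557.
Saving = 609 − 557 = 52.

52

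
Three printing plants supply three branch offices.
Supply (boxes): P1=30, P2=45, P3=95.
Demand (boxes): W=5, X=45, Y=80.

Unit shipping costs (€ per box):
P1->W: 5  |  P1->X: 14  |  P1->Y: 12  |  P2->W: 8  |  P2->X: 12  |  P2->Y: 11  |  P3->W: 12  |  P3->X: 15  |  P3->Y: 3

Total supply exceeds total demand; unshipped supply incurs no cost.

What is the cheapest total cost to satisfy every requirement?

Optimal allocation:
  P1->W: 5 boxes
  P2->X: 45 boxes
  P3->Y: 80 boxes
Total cost = €805.

805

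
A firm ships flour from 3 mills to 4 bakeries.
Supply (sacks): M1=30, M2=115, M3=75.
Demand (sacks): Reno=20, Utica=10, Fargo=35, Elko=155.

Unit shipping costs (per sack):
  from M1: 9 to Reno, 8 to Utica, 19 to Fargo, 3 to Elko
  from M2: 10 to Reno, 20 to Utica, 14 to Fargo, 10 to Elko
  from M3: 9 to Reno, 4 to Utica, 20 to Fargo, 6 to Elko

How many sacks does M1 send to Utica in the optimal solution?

0

The minimum-cost plan:
  M1->Elko: 30 × 3 = 90
  M2->Reno: 20 × 10 = 200
  M2->Fargo: 35 × 14 = 490
  M2->Elko: 60 × 10 = 600
  M3->Utica: 10 × 4 = 40
  M3->Elko: 65 × 6 = 390
Total cost = 1810.
The route M1→Utica is not used.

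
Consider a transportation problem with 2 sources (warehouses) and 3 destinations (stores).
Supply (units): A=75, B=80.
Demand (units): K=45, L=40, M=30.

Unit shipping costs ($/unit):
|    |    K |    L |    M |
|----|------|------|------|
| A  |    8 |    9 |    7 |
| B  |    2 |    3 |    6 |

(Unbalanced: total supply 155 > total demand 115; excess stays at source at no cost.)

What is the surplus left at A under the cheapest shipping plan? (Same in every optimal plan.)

40

Minimum-cost shipments:
  A to K: 5 × $8 = $40
  A to M: 30 × $7 = $210
  B to K: 40 × $2 = $80
  B to L: 40 × $3 = $120
Total cost = $450.
A ships 35 of its 75, leaving 40.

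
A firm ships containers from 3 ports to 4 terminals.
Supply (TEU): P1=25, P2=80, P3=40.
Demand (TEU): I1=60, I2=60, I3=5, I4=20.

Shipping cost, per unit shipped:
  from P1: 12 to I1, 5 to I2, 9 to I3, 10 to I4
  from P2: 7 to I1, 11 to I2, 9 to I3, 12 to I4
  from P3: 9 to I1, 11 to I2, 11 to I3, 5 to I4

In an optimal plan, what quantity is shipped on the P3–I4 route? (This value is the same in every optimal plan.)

20

Optimal shipments:
  P1–I2: 25 × 5 = 125
  P2–I1: 60 × 7 = 420
  P2–I2: 15 × 11 = 165
  P2–I3: 5 × 9 = 45
  P3–I2: 20 × 11 = 220
  P3–I4: 20 × 5 = 100
Total cost = 1075.
So P3→I4 carries 20 TEU.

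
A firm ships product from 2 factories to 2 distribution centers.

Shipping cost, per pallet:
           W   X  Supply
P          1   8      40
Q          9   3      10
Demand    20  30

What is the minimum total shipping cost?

210

Optimal allocation:
  P→W: 20 × 1 = 20
  P→X: 20 × 8 = 160
  Q→X: 10 × 3 = 30
Total = 20 + 160 + 30 = 210.
(Supply check: P ships 40; Q ships 10.)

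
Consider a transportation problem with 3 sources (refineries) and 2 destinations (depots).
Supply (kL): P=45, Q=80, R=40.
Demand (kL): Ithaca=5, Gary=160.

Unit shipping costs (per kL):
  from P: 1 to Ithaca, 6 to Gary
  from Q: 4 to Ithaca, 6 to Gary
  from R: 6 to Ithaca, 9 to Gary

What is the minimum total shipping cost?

1085

An optimal shipping plan:
  P to Ithaca: 5 × 1 = 5
  P to Gary: 40 × 6 = 240
  Q to Gary: 80 × 6 = 480
  R to Gary: 40 × 9 = 360
Total = 5 + 240 + 480 + 360 = 1085.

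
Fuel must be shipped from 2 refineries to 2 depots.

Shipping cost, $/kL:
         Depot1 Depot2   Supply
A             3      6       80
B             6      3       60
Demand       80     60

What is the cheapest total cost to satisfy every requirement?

A cheapest plan:
  A→Depot1: 80 × $3 = $240
  B→Depot2: 60 × $3 = $180
Total = 240 + 180 = $420.

420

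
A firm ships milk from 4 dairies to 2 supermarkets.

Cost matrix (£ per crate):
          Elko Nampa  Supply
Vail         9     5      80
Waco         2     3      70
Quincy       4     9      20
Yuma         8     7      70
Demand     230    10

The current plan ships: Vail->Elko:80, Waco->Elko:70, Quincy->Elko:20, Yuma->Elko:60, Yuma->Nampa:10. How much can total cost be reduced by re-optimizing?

Current plan cost = 80·9 + 70·2 + 20·4 + 60·8 + 10·7 = £1490.
Optimal plan:
  Vail to Elko: 70 × £9 = £630
  Vail to Nampa: 10 × £5 = £50
  Waco to Elko: 70 × £2 = £140
  Quincy to Elko: 20 × £4 = £80
  Yuma to Elko: 70 × £8 = £560
Optimal cost = £1460.
Saving = 1490 − 1460 = £30.

30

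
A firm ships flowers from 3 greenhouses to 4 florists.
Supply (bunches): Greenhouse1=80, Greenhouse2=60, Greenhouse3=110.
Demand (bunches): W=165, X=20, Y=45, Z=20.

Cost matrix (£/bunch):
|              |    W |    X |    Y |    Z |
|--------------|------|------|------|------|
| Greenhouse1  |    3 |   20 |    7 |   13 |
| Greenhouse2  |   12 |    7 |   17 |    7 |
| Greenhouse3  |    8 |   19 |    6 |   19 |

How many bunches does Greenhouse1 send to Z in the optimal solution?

0

Optimal shipments:
  Greenhouse1 to W: 80 × £3 = £240
  Greenhouse2 to W: 20 × £12 = £240
  Greenhouse2 to X: 20 × £7 = £140
  Greenhouse2 to Z: 20 × £7 = £140
  Greenhouse3 to W: 65 × £8 = £520
  Greenhouse3 to Y: 45 × £6 = £270
Total cost = £1550.
The route Greenhouse1→Z is not used.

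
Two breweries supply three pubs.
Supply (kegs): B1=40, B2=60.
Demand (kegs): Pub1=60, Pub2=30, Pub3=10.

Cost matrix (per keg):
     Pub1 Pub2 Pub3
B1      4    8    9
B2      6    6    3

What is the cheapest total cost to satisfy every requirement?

One minimum-cost allocation:
  B1->Pub1: 40 × 4 = 160
  B2->Pub1: 20 × 6 = 120
  B2->Pub2: 30 × 6 = 180
  B2->Pub3: 10 × 3 = 30
Total = 160 + 120 + 180 + 30 = 490.
(Supply check: B1 ships 40; B2 ships 60.)

490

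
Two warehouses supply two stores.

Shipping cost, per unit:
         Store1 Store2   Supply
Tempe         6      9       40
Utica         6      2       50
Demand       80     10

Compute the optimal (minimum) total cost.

Optimal allocation:
  Tempe→Store1: 40 × 6 = 240
  Utica→Store1: 40 × 6 = 240
  Utica→Store2: 10 × 2 = 20
Total = 240 + 240 + 20 = 500.

500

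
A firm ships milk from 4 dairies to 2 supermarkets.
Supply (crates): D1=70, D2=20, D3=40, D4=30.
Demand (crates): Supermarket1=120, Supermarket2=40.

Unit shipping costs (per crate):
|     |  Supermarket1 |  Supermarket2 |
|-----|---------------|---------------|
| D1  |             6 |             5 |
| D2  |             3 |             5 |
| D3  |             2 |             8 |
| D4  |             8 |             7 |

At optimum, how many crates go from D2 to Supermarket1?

20

The minimum-cost plan:
  D1->Supermarket1: 30 × 6 = 180
  D1->Supermarket2: 40 × 5 = 200
  D2->Supermarket1: 20 × 3 = 60
  D3->Supermarket1: 40 × 2 = 80
  D4->Supermarket1: 30 × 8 = 240
Total cost = 760.
So D2→Supermarket1 carries 20 crates.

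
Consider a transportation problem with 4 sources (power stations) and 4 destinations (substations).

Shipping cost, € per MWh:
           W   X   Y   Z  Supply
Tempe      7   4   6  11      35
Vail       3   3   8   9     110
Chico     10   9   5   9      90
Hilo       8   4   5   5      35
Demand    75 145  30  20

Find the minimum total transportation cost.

A cheapest plan:
  Tempe–X: 35 MWh
  Vail–W: 75 MWh
  Vail–X: 35 MWh
  Chico–X: 40 MWh
  Chico–Y: 30 MWh
  Chico–Z: 20 MWh
  Hilo–X: 35 MWh
Total cost = €1300.

1300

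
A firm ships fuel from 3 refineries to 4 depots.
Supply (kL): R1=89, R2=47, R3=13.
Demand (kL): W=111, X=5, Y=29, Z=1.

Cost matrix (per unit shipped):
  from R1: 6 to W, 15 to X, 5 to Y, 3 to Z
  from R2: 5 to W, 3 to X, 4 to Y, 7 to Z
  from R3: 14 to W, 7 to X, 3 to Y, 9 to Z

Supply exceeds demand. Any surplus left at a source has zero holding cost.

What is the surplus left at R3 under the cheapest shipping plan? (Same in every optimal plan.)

An optimal plan:
  R1 to W: 69 × 6 = 414
  R1 to Y: 16 × 5 = 80
  R1 to Z: 1 × 3 = 3
  R2 to W: 42 × 5 = 210
  R2 to X: 5 × 3 = 15
  R3 to Y: 13 × 3 = 39
Total cost = 761.
R3 ships 13 of its 13, leaving 0.

0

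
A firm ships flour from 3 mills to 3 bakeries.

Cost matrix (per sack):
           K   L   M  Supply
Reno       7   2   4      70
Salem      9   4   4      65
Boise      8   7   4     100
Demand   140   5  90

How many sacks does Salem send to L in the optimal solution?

0

The minimum-cost plan:
  Reno to K: 65 × 7 = 455
  Reno to L: 5 × 2 = 10
  Salem to M: 65 × 4 = 260
  Boise to K: 75 × 8 = 600
  Boise to M: 25 × 4 = 100
Total cost = 1425.
The route Salem→L is not used.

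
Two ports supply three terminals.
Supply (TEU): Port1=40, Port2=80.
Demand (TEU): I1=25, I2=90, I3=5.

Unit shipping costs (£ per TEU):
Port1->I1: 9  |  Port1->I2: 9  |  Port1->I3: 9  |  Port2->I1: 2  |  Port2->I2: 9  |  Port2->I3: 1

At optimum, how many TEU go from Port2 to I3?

5

Optimal shipments:
  Port1–I2: 40 × £9 = £360
  Port2–I1: 25 × £2 = £50
  Port2–I2: 50 × £9 = £450
  Port2–I3: 5 × £1 = £5
Total cost = £865.
So Port2→I3 carries 5 TEU.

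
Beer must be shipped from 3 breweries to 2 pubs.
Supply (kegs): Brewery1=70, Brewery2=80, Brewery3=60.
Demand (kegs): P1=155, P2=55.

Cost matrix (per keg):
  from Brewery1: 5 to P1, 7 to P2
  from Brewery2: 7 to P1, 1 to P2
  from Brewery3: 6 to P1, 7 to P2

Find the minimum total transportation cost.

940

A cheapest plan:
  Brewery1->P1: 70 × 5 = 350
  Brewery2->P1: 25 × 7 = 175
  Brewery2->P2: 55 × 1 = 55
  Brewery3->P1: 60 × 6 = 360
Total = 350 + 175 + 55 + 360 = 940.
(Supply check: Brewery1 ships 70; Brewery2 ships 80; Brewery3 ships 60.)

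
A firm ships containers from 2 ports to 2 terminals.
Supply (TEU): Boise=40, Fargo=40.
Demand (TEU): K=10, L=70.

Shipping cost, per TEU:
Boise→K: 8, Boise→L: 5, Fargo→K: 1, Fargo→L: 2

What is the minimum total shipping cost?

270

Optimal allocation:
  Boise→L: 40 TEU
  Fargo→K: 10 TEU
  Fargo→L: 30 TEU
Total cost = 270.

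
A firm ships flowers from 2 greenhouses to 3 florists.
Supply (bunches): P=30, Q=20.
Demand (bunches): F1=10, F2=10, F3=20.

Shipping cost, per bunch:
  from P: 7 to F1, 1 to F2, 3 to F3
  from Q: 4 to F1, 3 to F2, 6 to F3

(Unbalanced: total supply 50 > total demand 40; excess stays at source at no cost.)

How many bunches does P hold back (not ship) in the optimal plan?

Minimum-cost shipments:
  P→F2: 10 × 1 = 10
  P→F3: 20 × 3 = 60
  Q→F1: 10 × 4 = 40
Total cost = 110.
P ships 30 of its 30, leaving 0.

0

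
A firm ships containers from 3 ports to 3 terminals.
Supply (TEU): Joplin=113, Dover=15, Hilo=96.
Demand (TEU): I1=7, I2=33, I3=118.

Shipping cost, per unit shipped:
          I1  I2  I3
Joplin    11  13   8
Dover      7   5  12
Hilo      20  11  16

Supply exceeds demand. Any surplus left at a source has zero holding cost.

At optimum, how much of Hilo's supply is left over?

An optimal plan:
  Joplin–I3: 113 × 8 = 904
  Dover–I1: 7 × 7 = 49
  Dover–I2: 8 × 5 = 40
  Hilo–I2: 25 × 11 = 275
  Hilo–I3: 5 × 16 = 80
Total cost = 1348.
Hilo ships 30 of its 96, leaving 66.

66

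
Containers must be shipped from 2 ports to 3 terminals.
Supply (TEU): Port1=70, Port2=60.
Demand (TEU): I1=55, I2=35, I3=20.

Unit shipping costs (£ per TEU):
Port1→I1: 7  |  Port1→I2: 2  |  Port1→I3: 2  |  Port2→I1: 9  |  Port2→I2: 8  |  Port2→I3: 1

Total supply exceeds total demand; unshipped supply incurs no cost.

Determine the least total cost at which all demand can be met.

515

Optimal allocation:
  Port1→I1: 35 TEU
  Port1→I2: 35 TEU
  Port2→I1: 20 TEU
  Port2→I3: 20 TEU
Total cost = £515.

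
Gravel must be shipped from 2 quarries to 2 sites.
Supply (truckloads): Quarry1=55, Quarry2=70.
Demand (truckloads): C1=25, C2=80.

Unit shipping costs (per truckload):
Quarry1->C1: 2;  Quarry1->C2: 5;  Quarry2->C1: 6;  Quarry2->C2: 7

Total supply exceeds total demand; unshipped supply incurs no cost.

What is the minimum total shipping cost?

550

One minimum-cost allocation:
  Quarry1–C1: 25 × 2 = 50
  Quarry1–C2: 30 × 5 = 150
  Quarry2–C2: 50 × 7 = 350
Total = 50 + 150 + 350 = 550.
(Supply check: Quarry1 ships 55; Quarry2 ships 50.)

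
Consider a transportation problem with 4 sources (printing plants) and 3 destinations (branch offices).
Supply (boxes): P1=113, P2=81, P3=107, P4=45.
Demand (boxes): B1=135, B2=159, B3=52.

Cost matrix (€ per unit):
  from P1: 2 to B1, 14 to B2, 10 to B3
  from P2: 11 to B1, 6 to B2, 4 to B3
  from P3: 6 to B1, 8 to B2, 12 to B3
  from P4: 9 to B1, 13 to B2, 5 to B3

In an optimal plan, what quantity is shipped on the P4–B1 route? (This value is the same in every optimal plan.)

0

Solving gives:
  P1→B1: 113 × €2 = €226
  P2→B2: 74 × €6 = €444
  P2→B3: 7 × €4 = €28
  P3→B1: 22 × €6 = €132
  P3→B2: 85 × €8 = €680
  P4→B3: 45 × €5 = €225
Total cost = €1735.
The route P4→B1 is not used.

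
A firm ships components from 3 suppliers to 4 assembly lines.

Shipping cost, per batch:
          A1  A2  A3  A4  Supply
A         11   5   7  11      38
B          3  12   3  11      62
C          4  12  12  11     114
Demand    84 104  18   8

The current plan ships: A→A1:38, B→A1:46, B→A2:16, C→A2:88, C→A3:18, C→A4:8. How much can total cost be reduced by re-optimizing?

692

Current plan cost = 38·11 + 46·3 + 16·12 + 88·12 + 18·12 + 8·11 = 2108.
Optimal plan:
  A→A2: 38 × 5 = 190
  B→A1: 44 × 3 = 132
  B→A3: 18 × 3 = 54
  C→A1: 40 × 4 = 160
  C→A2: 66 × 12 = 792
  C→A4: 8 × 11 = 88
Optimal cost = 1416.
Saving = 2108 − 1416 = 692.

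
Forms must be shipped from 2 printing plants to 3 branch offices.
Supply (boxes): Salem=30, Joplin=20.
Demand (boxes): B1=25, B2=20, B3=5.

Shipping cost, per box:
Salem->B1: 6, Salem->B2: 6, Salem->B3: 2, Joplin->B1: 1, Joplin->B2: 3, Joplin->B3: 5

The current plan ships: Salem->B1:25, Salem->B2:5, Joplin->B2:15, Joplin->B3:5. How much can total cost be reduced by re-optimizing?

70

Current plan cost = 25·6 + 5·6 + 15·3 + 5·5 = 250.
Optimal plan:
  Salem–B1: 5 × 6 = 30
  Salem–B2: 20 × 6 = 120
  Salem–B3: 5 × 2 = 10
  Joplin–B1: 20 × 1 = 20
Optimal cost = 180.
Saving = 250 − 180 = 70.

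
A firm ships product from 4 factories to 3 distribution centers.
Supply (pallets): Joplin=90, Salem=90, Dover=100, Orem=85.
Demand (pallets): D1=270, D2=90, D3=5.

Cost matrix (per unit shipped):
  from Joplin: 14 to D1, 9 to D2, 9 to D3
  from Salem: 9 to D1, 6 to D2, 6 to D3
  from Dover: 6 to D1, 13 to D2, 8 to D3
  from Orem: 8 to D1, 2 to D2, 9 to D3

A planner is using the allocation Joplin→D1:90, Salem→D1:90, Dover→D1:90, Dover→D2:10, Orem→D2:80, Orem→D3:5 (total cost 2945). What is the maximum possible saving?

155

Current plan cost = 90·14 + 90·9 + 90·6 + 10·13 + 80·2 + 5·9 = 2945.
Optimal plan:
  Joplin to D1: 80 pallets
  Joplin to D2: 5 pallets
  Joplin to D3: 5 pallets
  Salem to D1: 90 pallets
  Dover to D1: 100 pallets
  Orem to D2: 85 pallets
Optimal cost = 2790.
Saving = 2945 − 2790 = 155.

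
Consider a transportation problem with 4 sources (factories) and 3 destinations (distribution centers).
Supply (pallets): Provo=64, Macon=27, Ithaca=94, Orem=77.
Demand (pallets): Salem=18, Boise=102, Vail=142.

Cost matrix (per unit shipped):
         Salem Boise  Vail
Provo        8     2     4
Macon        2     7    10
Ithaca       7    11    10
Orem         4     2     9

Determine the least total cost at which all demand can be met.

A cheapest plan:
  Provo→Boise: 16 pallets
  Provo→Vail: 48 pallets
  Macon→Salem: 18 pallets
  Macon→Boise: 9 pallets
  Ithaca→Vail: 94 pallets
  Orem→Boise: 77 pallets
Total cost = 1417.
(Supply check: Provo ships 64; Macon ships 27; Ithaca ships 94; Orem ships 77.)

1417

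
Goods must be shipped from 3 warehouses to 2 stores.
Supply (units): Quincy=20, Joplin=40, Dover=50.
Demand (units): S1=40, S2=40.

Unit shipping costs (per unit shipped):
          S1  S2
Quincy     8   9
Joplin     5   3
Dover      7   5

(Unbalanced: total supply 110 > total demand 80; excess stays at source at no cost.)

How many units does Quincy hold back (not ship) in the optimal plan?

20

Minimum-cost shipments:
  Joplin–S2: 40 × 3 = 120
  Dover–S1: 40 × 7 = 280
Total cost = 400.
Quincy ships 0 of its 20, leaving 20.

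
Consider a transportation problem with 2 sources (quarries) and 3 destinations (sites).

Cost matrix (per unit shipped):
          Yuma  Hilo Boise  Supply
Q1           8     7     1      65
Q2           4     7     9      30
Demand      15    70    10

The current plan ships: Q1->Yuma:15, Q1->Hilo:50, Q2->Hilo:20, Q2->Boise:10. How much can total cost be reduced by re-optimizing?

Current plan cost = 15·8 + 50·7 + 20·7 + 10·9 = 700.
Optimal plan:
  Q1→Hilo: 55 × 7 = 385
  Q1→Boise: 10 × 1 = 10
  Q2→Yuma: 15 × 4 = 60
  Q2→Hilo: 15 × 7 = 105
Optimal cost = 560.
Saving = 700 − 560 = 140.

140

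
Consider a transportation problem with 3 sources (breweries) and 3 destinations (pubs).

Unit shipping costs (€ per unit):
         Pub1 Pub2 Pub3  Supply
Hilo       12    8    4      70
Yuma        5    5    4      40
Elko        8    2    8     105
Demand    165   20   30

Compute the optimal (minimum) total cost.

One minimum-cost allocation:
  Hilo→Pub1: 40 × €12 = €480
  Hilo→Pub3: 30 × €4 = €120
  Yuma→Pub1: 40 × €5 = €200
  Elko→Pub1: 85 × €8 = €680
  Elko→Pub2: 20 × €2 = €40
Total = 480 + 120 + 200 + 680 + 40 = €1520.

1520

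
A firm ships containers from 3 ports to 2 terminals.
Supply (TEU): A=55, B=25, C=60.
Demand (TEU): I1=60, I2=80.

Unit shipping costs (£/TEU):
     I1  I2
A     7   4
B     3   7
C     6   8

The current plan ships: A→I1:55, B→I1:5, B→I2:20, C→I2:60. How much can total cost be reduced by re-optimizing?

315

Current plan cost = 55·7 + 5·3 + 20·7 + 60·8 = £1020.
Optimal plan:
  A–I2: 55 × £4 = £220
  B–I1: 25 × £3 = £75
  C–I1: 35 × £6 = £210
  C–I2: 25 × £8 = £200
Optimal cost = £705.
Saving = 1020 − 705 = £315.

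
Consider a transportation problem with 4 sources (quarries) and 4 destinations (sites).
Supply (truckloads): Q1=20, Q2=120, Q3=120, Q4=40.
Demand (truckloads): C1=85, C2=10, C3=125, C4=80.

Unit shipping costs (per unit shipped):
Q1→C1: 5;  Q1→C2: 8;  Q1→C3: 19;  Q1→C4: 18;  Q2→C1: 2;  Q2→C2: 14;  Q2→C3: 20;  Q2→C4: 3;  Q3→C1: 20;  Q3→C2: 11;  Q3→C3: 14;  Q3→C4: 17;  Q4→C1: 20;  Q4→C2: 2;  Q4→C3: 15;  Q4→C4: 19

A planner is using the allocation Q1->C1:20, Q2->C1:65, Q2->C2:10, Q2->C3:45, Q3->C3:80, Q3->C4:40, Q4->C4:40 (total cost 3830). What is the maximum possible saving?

Current plan cost = 20·5 + 65·2 + 10·14 + 45·20 + 80·14 + 40·17 + 40·19 = 3830.
Optimal plan:
  Q1 to C1: 20 × 5 = 100
  Q2 to C1: 65 × 2 = 130
  Q2 to C4: 55 × 3 = 165
  Q3 to C3: 95 × 14 = 1330
  Q3 to C4: 25 × 17 = 425
  Q4 to C2: 10 × 2 = 20
  Q4 to C3: 30 × 15 = 450
Optimal cost = 2620.
Saving = 3830 − 2620 = 1210.

1210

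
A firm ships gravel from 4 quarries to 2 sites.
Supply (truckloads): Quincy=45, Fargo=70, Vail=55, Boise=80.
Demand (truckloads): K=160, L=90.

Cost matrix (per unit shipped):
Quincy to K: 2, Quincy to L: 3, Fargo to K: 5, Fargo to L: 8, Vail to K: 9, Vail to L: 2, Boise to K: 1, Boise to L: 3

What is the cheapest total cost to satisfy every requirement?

Optimal allocation:
  Quincy–K: 10 × 2 = 20
  Quincy–L: 35 × 3 = 105
  Fargo–K: 70 × 5 = 350
  Vail–L: 55 × 2 = 110
  Boise–K: 80 × 1 = 80
Total = 20 + 105 + 350 + 110 + 80 = 665.

665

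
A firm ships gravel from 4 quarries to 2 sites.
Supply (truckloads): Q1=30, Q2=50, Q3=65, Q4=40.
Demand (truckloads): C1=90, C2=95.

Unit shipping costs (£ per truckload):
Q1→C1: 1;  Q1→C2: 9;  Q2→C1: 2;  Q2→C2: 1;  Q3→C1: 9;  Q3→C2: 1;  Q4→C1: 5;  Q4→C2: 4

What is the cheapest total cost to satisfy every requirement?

365

One minimum-cost allocation:
  Q1–C1: 30 × £1 = £30
  Q2–C1: 50 × £2 = £100
  Q3–C2: 65 × £1 = £65
  Q4–C1: 10 × £5 = £50
  Q4–C2: 30 × £4 = £120
Total = 30 + 100 + 65 + 50 + 120 = £365.
(Supply check: Q1 ships 30; Q2 ships 50; Q3 ships 65; Q4 ships 40.)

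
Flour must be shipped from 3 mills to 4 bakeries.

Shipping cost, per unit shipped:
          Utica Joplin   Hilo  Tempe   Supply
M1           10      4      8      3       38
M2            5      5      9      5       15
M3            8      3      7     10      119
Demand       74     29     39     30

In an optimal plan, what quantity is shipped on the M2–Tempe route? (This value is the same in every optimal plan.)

0

Solving gives:
  M1->Joplin: 8 × 4 = 32
  M1->Tempe: 30 × 3 = 90
  M2->Utica: 15 × 5 = 75
  M3->Utica: 59 × 8 = 472
  M3->Joplin: 21 × 3 = 63
  M3->Hilo: 39 × 7 = 273
Total cost = 1005.
The route M2→Tempe is not used.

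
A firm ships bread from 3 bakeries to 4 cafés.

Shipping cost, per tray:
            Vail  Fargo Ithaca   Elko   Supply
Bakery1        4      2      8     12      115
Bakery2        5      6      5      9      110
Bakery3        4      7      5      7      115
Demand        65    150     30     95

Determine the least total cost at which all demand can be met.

A cheapest plan:
  Bakery1 to Fargo: 115 trays
  Bakery2 to Vail: 45 trays
  Bakery2 to Fargo: 35 trays
  Bakery2 to Ithaca: 30 trays
  Bakery3 to Vail: 20 trays
  Bakery3 to Elko: 95 trays
Total cost = 1560.
(Supply check: Bakery1 ships 115; Bakery2 ships 110; Bakery3 ships 115.)

1560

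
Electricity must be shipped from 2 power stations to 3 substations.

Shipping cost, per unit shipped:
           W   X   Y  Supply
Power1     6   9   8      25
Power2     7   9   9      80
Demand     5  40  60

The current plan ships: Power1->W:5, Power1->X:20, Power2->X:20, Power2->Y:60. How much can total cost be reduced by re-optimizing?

Current plan cost = 5·6 + 20·9 + 20·9 + 60·9 = 930.
Optimal plan:
  Power1–Y: 25 MWh
  Power2–W: 5 MWh
  Power2–X: 40 MWh
  Power2–Y: 35 MWh
Optimal cost = 910.
Saving = 930 − 910 = 20.

20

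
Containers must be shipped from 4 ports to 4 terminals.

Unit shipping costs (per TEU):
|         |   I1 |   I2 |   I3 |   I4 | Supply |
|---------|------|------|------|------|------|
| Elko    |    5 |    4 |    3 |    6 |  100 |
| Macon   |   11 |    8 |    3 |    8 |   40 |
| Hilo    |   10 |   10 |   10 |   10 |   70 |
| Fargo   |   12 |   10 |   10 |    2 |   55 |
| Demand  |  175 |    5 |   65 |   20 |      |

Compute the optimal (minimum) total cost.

An optimal shipping plan:
  Elko to I1: 75 × 5 = 375
  Elko to I3: 25 × 3 = 75
  Macon to I3: 40 × 3 = 120
  Hilo to I1: 70 × 10 = 700
  Fargo to I1: 30 × 12 = 360
  Fargo to I2: 5 × 10 = 50
  Fargo to I4: 20 × 2 = 40
Total = 375 + 75 + 120 + 700 + 360 + 50 + 40 = 1720.

1720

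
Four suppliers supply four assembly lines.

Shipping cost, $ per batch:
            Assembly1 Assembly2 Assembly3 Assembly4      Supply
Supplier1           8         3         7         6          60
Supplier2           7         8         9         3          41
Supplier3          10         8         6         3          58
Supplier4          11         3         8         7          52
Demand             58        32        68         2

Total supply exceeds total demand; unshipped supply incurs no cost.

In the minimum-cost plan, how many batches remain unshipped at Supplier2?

An optimal plan:
  Supplier1 to Assembly1: 19 × $8 = $152
  Supplier1 to Assembly2: 31 × $3 = $93
  Supplier1 to Assembly3: 10 × $7 = $70
  Supplier2 to Assembly1: 39 × $7 = $273
  Supplier2 to Assembly4: 2 × $3 = $6
  Supplier3 to Assembly3: 58 × $6 = $348
  Supplier4 to Assembly2: 1 × $3 = $3
Total cost = $945.
Supplier2 ships 41 of its 41, leaving 0.

0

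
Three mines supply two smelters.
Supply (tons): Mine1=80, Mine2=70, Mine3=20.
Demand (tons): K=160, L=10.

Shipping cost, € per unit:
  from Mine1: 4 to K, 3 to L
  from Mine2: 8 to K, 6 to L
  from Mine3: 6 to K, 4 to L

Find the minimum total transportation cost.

A cheapest plan:
  Mine1–K: 80 tons
  Mine2–K: 70 tons
  Mine3–K: 10 tons
  Mine3–L: 10 tons
Total cost = €980.
(Supply check: Mine1 ships 80; Mine2 ships 70; Mine3 ships 20.)

980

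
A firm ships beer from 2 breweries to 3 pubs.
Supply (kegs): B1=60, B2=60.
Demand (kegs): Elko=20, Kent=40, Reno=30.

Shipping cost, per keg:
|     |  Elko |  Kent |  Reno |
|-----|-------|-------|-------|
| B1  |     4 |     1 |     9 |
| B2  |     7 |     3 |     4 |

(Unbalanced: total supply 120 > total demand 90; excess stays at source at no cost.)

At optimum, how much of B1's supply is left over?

Minimum-cost shipments:
  B1–Elko: 20 × 4 = 80
  B1–Kent: 40 × 1 = 40
  B2–Reno: 30 × 4 = 120
Total cost = 240.
B1 ships 60 of its 60, leaving 0.

0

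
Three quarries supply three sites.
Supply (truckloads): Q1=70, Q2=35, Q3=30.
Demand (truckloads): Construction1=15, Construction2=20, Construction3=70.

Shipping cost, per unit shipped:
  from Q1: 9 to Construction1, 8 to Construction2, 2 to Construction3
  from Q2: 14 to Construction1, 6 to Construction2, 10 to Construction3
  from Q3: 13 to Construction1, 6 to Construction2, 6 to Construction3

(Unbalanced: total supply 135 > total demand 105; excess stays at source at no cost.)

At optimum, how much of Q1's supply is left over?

0

Minimum-cost shipments:
  Q1→Construction3: 70 × 2 = 140
  Q2→Construction2: 20 × 6 = 120
  Q3→Construction1: 15 × 13 = 195
Total cost = 455.
Q1 ships 70 of its 70, leaving 0.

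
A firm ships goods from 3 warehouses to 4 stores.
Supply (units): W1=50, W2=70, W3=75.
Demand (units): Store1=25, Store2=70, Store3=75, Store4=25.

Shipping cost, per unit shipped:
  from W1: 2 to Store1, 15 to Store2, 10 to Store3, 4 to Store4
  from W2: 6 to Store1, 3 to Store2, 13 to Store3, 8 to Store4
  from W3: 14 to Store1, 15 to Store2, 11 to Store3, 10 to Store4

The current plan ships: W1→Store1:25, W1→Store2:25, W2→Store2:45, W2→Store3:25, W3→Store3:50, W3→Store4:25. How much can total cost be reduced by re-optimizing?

500

Current plan cost = 25·2 + 25·15 + 45·3 + 25·13 + 50·11 + 25·10 = 1685.
Optimal plan:
  W1→Store1: 25 × 2 = 50
  W1→Store4: 25 × 4 = 100
  W2→Store2: 70 × 3 = 210
  W3→Store3: 75 × 11 = 825
Optimal cost = 1185.
Saving = 1685 − 1185 = 500.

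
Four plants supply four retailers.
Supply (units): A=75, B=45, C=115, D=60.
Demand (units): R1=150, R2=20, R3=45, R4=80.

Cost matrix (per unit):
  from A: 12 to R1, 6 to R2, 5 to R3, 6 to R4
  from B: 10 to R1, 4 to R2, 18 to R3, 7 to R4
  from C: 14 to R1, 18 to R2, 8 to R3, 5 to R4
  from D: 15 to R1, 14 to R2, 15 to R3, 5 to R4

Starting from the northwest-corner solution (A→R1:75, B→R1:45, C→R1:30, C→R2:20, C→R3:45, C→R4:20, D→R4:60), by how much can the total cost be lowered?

Current plan cost = 75·12 + 45·10 + 30·14 + 20·18 + 45·8 + 20·5 + 60·5 = 2890.
Optimal plan:
  A->R1: 10 units
  A->R2: 20 units
  A->R3: 45 units
  B->R1: 45 units
  C->R1: 95 units
  C->R4: 20 units
  D->R4: 60 units
Optimal cost = 2645.
Saving = 2890 − 2645 = 245.

245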